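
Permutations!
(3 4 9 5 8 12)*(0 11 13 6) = (0 11 13 6)(3 4 9 5 8 12) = [11, 1, 2, 4, 9, 8, 0, 7, 12, 5, 10, 13, 3, 6]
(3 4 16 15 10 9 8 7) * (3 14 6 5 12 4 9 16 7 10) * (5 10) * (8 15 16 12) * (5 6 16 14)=(3 9 15)(4 7 5 8 6 10 12)(14 16)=[0, 1, 2, 9, 7, 8, 10, 5, 6, 15, 12, 11, 4, 13, 16, 3, 14]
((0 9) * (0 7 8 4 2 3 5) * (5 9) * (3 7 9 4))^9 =(9)(0 5)(2 4 3 8 7)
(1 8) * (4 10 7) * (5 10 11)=(1 8)(4 11 5 10 7)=[0, 8, 2, 3, 11, 10, 6, 4, 1, 9, 7, 5]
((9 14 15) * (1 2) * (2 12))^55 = ((1 12 2)(9 14 15))^55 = (1 12 2)(9 14 15)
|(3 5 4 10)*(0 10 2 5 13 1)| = 15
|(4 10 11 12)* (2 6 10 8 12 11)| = |(2 6 10)(4 8 12)| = 3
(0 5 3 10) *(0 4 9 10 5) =(3 5)(4 9 10) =[0, 1, 2, 5, 9, 3, 6, 7, 8, 10, 4]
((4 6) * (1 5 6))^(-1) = (1 4 6 5) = ((1 5 6 4))^(-1)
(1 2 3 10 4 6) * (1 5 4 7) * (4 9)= (1 2 3 10 7)(4 6 5 9)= [0, 2, 3, 10, 6, 9, 5, 1, 8, 4, 7]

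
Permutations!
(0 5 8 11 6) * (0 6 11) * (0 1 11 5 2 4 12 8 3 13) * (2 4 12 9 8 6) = (0 4 9 8 1 11 5 3 13)(2 12 6) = [4, 11, 12, 13, 9, 3, 2, 7, 1, 8, 10, 5, 6, 0]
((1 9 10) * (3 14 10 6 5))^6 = (1 10 14 3 5 6 9)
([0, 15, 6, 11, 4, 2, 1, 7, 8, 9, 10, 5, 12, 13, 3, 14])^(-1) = (1 6 2 5 11 3 14 15)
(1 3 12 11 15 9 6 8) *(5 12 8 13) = (1 3 8)(5 12 11 15 9 6 13) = [0, 3, 2, 8, 4, 12, 13, 7, 1, 6, 10, 15, 11, 5, 14, 9]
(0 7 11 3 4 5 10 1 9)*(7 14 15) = [14, 9, 2, 4, 5, 10, 6, 11, 8, 0, 1, 3, 12, 13, 15, 7] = (0 14 15 7 11 3 4 5 10 1 9)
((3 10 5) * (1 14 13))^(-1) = (1 13 14)(3 5 10)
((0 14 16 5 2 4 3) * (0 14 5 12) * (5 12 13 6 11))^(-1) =((0 12)(2 4 3 14 16 13 6 11 5))^(-1) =(0 12)(2 5 11 6 13 16 14 3 4)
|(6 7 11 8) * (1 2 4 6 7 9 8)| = |(1 2 4 6 9 8 7 11)| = 8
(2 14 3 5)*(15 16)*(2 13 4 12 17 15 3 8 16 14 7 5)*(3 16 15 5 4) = (2 7 4 12 17 5 13 3)(8 15 14) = [0, 1, 7, 2, 12, 13, 6, 4, 15, 9, 10, 11, 17, 3, 8, 14, 16, 5]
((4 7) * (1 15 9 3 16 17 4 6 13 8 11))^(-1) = (1 11 8 13 6 7 4 17 16 3 9 15)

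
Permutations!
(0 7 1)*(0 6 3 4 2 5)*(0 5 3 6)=(0 7 1)(2 3 4)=[7, 0, 3, 4, 2, 5, 6, 1]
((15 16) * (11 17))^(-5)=((11 17)(15 16))^(-5)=(11 17)(15 16)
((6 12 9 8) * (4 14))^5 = (4 14)(6 12 9 8)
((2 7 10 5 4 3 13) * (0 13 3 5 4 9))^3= (0 7 5 13 10 9 2 4)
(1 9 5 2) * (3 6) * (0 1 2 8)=[1, 9, 2, 6, 4, 8, 3, 7, 0, 5]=(0 1 9 5 8)(3 6)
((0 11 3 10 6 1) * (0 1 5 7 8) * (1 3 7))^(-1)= (0 8 7 11)(1 5 6 10 3)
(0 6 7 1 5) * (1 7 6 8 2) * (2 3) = [8, 5, 1, 2, 4, 0, 6, 7, 3] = (0 8 3 2 1 5)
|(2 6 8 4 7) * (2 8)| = 6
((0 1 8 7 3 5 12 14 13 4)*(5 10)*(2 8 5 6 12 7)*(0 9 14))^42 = (0 5 3 6)(1 7 10 12)(4 14)(9 13)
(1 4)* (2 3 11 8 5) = (1 4)(2 3 11 8 5) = [0, 4, 3, 11, 1, 2, 6, 7, 5, 9, 10, 8]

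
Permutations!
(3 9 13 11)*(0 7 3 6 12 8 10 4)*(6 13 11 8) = [7, 1, 2, 9, 0, 5, 12, 3, 10, 11, 4, 13, 6, 8] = (0 7 3 9 11 13 8 10 4)(6 12)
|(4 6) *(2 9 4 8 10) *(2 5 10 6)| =|(2 9 4)(5 10)(6 8)| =6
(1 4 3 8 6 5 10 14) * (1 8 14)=(1 4 3 14 8 6 5 10)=[0, 4, 2, 14, 3, 10, 5, 7, 6, 9, 1, 11, 12, 13, 8]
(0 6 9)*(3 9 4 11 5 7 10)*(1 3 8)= [6, 3, 2, 9, 11, 7, 4, 10, 1, 0, 8, 5]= (0 6 4 11 5 7 10 8 1 3 9)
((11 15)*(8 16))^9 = ((8 16)(11 15))^9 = (8 16)(11 15)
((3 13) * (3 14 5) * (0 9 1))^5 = (0 1 9)(3 13 14 5)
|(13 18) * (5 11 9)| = |(5 11 9)(13 18)| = 6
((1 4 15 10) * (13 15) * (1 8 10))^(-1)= (1 15 13 4)(8 10)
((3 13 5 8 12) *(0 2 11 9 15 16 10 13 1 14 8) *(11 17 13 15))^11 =((0 2 17 13 5)(1 14 8 12 3)(9 11)(10 15 16))^11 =(0 2 17 13 5)(1 14 8 12 3)(9 11)(10 16 15)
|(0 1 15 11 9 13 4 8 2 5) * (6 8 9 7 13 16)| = 13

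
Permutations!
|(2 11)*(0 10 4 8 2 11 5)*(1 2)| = |(11)(0 10 4 8 1 2 5)| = 7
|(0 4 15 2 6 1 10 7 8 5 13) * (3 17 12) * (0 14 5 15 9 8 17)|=39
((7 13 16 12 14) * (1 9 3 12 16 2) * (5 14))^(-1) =((16)(1 9 3 12 5 14 7 13 2))^(-1) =(16)(1 2 13 7 14 5 12 3 9)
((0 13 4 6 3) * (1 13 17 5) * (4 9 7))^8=(0 6 7 13 5)(1 17 3 4 9)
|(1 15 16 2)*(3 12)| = 4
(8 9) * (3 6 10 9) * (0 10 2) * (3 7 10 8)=(0 8 7 10 9 3 6 2)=[8, 1, 0, 6, 4, 5, 2, 10, 7, 3, 9]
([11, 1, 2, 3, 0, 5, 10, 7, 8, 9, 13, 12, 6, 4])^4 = (0 10 11 13 12 4 6)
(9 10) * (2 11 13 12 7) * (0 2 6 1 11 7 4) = (0 2 7 6 1 11 13 12 4)(9 10) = [2, 11, 7, 3, 0, 5, 1, 6, 8, 10, 9, 13, 4, 12]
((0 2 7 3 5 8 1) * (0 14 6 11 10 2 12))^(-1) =((0 12)(1 14 6 11 10 2 7 3 5 8))^(-1) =(0 12)(1 8 5 3 7 2 10 11 6 14)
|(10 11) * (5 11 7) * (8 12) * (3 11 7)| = 6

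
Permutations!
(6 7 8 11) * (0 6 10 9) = (0 6 7 8 11 10 9) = [6, 1, 2, 3, 4, 5, 7, 8, 11, 0, 9, 10]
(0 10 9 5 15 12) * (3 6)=[10, 1, 2, 6, 4, 15, 3, 7, 8, 5, 9, 11, 0, 13, 14, 12]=(0 10 9 5 15 12)(3 6)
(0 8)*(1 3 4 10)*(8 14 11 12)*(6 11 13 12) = (0 14 13 12 8)(1 3 4 10)(6 11) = [14, 3, 2, 4, 10, 5, 11, 7, 0, 9, 1, 6, 8, 12, 13]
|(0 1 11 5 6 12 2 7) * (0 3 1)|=|(1 11 5 6 12 2 7 3)|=8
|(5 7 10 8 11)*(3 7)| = |(3 7 10 8 11 5)| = 6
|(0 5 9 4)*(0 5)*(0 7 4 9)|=|(9)(0 7 4 5)|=4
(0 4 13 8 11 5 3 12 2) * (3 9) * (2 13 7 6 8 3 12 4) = (0 2)(3 4 7 6 8 11 5 9 12 13) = [2, 1, 0, 4, 7, 9, 8, 6, 11, 12, 10, 5, 13, 3]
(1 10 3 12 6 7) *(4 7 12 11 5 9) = [0, 10, 2, 11, 7, 9, 12, 1, 8, 4, 3, 5, 6] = (1 10 3 11 5 9 4 7)(6 12)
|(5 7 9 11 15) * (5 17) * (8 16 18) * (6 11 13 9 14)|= |(5 7 14 6 11 15 17)(8 16 18)(9 13)|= 42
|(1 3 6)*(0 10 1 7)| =6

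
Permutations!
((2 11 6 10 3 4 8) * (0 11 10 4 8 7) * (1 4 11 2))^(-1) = (0 7 4 1 8 3 10 2)(6 11)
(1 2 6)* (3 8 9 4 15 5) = (1 2 6)(3 8 9 4 15 5) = [0, 2, 6, 8, 15, 3, 1, 7, 9, 4, 10, 11, 12, 13, 14, 5]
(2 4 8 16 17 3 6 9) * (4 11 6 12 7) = (2 11 6 9)(3 12 7 4 8 16 17) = [0, 1, 11, 12, 8, 5, 9, 4, 16, 2, 10, 6, 7, 13, 14, 15, 17, 3]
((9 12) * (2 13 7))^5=((2 13 7)(9 12))^5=(2 7 13)(9 12)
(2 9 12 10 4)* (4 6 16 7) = (2 9 12 10 6 16 7 4) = [0, 1, 9, 3, 2, 5, 16, 4, 8, 12, 6, 11, 10, 13, 14, 15, 7]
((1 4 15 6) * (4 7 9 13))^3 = ((1 7 9 13 4 15 6))^3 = (1 13 6 9 15 7 4)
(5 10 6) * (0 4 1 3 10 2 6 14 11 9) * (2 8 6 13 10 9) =[4, 3, 13, 9, 1, 8, 5, 7, 6, 0, 14, 2, 12, 10, 11] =(0 4 1 3 9)(2 13 10 14 11)(5 8 6)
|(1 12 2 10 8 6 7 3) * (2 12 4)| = |(12)(1 4 2 10 8 6 7 3)| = 8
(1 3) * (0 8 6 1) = (0 8 6 1 3) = [8, 3, 2, 0, 4, 5, 1, 7, 6]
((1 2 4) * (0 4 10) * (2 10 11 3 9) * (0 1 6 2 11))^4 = ((0 4 6 2)(1 10)(3 9 11))^4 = (3 9 11)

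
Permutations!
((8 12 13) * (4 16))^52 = (16)(8 12 13)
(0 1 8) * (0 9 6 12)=(0 1 8 9 6 12)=[1, 8, 2, 3, 4, 5, 12, 7, 9, 6, 10, 11, 0]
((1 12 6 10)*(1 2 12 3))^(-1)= ((1 3)(2 12 6 10))^(-1)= (1 3)(2 10 6 12)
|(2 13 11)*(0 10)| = 6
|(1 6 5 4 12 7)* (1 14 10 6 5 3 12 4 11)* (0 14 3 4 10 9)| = |(0 14 9)(1 5 11)(3 12 7)(4 10 6)| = 3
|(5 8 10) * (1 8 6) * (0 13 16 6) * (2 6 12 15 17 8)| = 9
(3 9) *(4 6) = (3 9)(4 6) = [0, 1, 2, 9, 6, 5, 4, 7, 8, 3]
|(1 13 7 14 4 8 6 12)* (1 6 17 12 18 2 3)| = 12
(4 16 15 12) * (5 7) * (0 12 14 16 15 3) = (0 12 4 15 14 16 3)(5 7) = [12, 1, 2, 0, 15, 7, 6, 5, 8, 9, 10, 11, 4, 13, 16, 14, 3]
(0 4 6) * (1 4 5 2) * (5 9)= (0 9 5 2 1 4 6)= [9, 4, 1, 3, 6, 2, 0, 7, 8, 5]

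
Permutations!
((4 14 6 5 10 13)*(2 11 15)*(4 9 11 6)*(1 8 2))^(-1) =((1 8 2 6 5 10 13 9 11 15)(4 14))^(-1) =(1 15 11 9 13 10 5 6 2 8)(4 14)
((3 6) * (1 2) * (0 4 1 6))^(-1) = ((0 4 1 2 6 3))^(-1) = (0 3 6 2 1 4)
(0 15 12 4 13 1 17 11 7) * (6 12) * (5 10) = [15, 17, 2, 3, 13, 10, 12, 0, 8, 9, 5, 7, 4, 1, 14, 6, 16, 11] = (0 15 6 12 4 13 1 17 11 7)(5 10)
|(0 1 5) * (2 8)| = |(0 1 5)(2 8)| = 6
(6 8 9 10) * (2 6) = [0, 1, 6, 3, 4, 5, 8, 7, 9, 10, 2] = (2 6 8 9 10)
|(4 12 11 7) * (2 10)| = 4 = |(2 10)(4 12 11 7)|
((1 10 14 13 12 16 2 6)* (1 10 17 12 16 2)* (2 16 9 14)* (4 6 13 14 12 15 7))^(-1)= (1 16 12 9 13 2 10 6 4 7 15 17)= ((1 17 15 7 4 6 10 2 13 9 12 16))^(-1)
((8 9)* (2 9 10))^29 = (2 9 8 10)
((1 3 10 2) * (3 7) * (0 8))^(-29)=(0 8)(1 7 3 10 2)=((0 8)(1 7 3 10 2))^(-29)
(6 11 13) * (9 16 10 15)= (6 11 13)(9 16 10 15)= [0, 1, 2, 3, 4, 5, 11, 7, 8, 16, 15, 13, 12, 6, 14, 9, 10]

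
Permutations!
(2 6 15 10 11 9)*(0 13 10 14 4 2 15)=(0 13 10 11 9 15 14 4 2 6)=[13, 1, 6, 3, 2, 5, 0, 7, 8, 15, 11, 9, 12, 10, 4, 14]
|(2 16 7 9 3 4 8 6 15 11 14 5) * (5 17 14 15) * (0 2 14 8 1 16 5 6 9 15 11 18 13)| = 15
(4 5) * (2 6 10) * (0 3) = (0 3)(2 6 10)(4 5) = [3, 1, 6, 0, 5, 4, 10, 7, 8, 9, 2]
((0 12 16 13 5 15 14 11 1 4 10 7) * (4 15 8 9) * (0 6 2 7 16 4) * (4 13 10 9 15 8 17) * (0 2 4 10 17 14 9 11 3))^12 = (17)(1 9 6)(2 4 8)(7 11 15)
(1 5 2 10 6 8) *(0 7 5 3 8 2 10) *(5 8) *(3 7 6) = (0 6 2)(1 7 8)(3 5 10) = [6, 7, 0, 5, 4, 10, 2, 8, 1, 9, 3]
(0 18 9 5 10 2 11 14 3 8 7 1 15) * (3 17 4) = (0 18 9 5 10 2 11 14 17 4 3 8 7 1 15) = [18, 15, 11, 8, 3, 10, 6, 1, 7, 5, 2, 14, 12, 13, 17, 0, 16, 4, 9]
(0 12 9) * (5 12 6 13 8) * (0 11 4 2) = [6, 1, 0, 3, 2, 12, 13, 7, 5, 11, 10, 4, 9, 8] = (0 6 13 8 5 12 9 11 4 2)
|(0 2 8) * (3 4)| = |(0 2 8)(3 4)| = 6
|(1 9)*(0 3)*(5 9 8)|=4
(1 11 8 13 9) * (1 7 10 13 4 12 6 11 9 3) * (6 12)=(1 9 7 10 13 3)(4 6 11 8)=[0, 9, 2, 1, 6, 5, 11, 10, 4, 7, 13, 8, 12, 3]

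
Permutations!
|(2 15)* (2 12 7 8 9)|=6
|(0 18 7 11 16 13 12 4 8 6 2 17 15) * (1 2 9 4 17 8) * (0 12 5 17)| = 30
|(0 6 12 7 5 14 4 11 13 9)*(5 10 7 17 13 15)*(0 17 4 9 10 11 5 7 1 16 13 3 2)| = 60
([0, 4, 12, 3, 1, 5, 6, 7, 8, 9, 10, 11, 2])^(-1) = (1 4)(2 12)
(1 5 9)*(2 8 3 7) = (1 5 9)(2 8 3 7) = [0, 5, 8, 7, 4, 9, 6, 2, 3, 1]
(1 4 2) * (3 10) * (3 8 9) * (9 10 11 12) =(1 4 2)(3 11 12 9)(8 10) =[0, 4, 1, 11, 2, 5, 6, 7, 10, 3, 8, 12, 9]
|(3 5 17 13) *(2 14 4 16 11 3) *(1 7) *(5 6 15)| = |(1 7)(2 14 4 16 11 3 6 15 5 17 13)| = 22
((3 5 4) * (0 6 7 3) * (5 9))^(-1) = (0 4 5 9 3 7 6)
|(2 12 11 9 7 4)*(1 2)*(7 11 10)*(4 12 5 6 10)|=8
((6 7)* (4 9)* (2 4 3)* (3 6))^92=((2 4 9 6 7 3))^92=(2 9 7)(3 4 6)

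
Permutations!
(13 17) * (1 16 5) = [0, 16, 2, 3, 4, 1, 6, 7, 8, 9, 10, 11, 12, 17, 14, 15, 5, 13] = (1 16 5)(13 17)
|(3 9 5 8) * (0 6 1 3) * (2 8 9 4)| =14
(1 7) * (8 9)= (1 7)(8 9)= [0, 7, 2, 3, 4, 5, 6, 1, 9, 8]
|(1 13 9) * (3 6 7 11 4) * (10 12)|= |(1 13 9)(3 6 7 11 4)(10 12)|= 30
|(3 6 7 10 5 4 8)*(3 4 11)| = 6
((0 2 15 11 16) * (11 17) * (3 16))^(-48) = ((0 2 15 17 11 3 16))^(-48) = (0 2 15 17 11 3 16)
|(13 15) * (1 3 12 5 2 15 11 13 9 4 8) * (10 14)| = |(1 3 12 5 2 15 9 4 8)(10 14)(11 13)| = 18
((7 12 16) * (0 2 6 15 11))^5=(7 16 12)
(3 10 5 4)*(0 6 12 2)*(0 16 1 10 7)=(0 6 12 2 16 1 10 5 4 3 7)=[6, 10, 16, 7, 3, 4, 12, 0, 8, 9, 5, 11, 2, 13, 14, 15, 1]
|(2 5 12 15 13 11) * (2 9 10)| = |(2 5 12 15 13 11 9 10)| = 8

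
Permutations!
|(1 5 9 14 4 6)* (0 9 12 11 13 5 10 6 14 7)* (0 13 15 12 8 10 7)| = |(0 9)(1 7 13 5 8 10 6)(4 14)(11 15 12)| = 42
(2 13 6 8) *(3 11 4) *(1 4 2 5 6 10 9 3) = (1 4)(2 13 10 9 3 11)(5 6 8) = [0, 4, 13, 11, 1, 6, 8, 7, 5, 3, 9, 2, 12, 10]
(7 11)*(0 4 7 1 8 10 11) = (0 4 7)(1 8 10 11) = [4, 8, 2, 3, 7, 5, 6, 0, 10, 9, 11, 1]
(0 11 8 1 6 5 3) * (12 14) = (0 11 8 1 6 5 3)(12 14) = [11, 6, 2, 0, 4, 3, 5, 7, 1, 9, 10, 8, 14, 13, 12]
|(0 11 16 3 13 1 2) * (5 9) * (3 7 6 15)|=10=|(0 11 16 7 6 15 3 13 1 2)(5 9)|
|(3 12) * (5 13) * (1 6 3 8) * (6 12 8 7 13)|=8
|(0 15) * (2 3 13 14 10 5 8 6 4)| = 18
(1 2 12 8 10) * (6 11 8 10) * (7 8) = [0, 2, 12, 3, 4, 5, 11, 8, 6, 9, 1, 7, 10] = (1 2 12 10)(6 11 7 8)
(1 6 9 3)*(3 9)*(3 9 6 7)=(1 7 3)(6 9)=[0, 7, 2, 1, 4, 5, 9, 3, 8, 6]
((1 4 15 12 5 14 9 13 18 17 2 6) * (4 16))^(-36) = (1 15 14 18 6 4 5 13 2 16 12 9 17)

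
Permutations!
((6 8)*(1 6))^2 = (1 8 6)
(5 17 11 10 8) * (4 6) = (4 6)(5 17 11 10 8) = [0, 1, 2, 3, 6, 17, 4, 7, 5, 9, 8, 10, 12, 13, 14, 15, 16, 11]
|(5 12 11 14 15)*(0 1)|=|(0 1)(5 12 11 14 15)|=10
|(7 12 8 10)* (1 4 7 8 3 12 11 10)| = 6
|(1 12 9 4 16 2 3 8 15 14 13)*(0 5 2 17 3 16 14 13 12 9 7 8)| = 18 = |(0 5 2 16 17 3)(1 9 4 14 12 7 8 15 13)|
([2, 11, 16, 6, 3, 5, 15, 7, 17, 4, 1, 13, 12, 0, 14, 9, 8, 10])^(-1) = (0 13 11 1 10 17 8 16 2)(3 4 9 15 6)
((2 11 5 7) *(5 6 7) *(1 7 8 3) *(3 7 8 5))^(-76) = ((1 8 7 2 11 6 5 3))^(-76) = (1 11)(2 3)(5 7)(6 8)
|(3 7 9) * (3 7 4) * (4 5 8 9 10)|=|(3 5 8 9 7 10 4)|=7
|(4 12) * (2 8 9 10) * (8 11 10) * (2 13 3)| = 10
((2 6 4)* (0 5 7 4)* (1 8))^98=((0 5 7 4 2 6)(1 8))^98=(8)(0 7 2)(4 6 5)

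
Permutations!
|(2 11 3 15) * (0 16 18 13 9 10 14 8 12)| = |(0 16 18 13 9 10 14 8 12)(2 11 3 15)| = 36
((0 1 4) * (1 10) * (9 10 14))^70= (0 1 9)(4 10 14)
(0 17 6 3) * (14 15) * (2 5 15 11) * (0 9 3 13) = [17, 1, 5, 9, 4, 15, 13, 7, 8, 3, 10, 2, 12, 0, 11, 14, 16, 6] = (0 17 6 13)(2 5 15 14 11)(3 9)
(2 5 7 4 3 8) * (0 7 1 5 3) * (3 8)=(0 7 4)(1 5)(2 8)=[7, 5, 8, 3, 0, 1, 6, 4, 2]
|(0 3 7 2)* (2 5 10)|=|(0 3 7 5 10 2)|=6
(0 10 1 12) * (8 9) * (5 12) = [10, 5, 2, 3, 4, 12, 6, 7, 9, 8, 1, 11, 0] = (0 10 1 5 12)(8 9)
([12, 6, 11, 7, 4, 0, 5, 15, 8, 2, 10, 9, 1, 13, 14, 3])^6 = [12, 6, 2, 3, 4, 0, 5, 7, 8, 9, 10, 11, 1, 13, 14, 15]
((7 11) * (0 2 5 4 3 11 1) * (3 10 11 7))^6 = (0 3 4)(1 11 5)(2 7 10)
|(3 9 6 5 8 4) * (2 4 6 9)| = |(9)(2 4 3)(5 8 6)| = 3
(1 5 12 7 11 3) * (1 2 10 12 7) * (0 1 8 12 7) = [1, 5, 10, 2, 4, 0, 6, 11, 12, 9, 7, 3, 8] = (0 1 5)(2 10 7 11 3)(8 12)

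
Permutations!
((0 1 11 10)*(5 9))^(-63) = (0 1 11 10)(5 9)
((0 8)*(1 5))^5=(0 8)(1 5)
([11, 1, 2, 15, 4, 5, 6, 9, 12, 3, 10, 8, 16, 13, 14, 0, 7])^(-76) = [7, 1, 2, 12, 4, 5, 6, 11, 3, 8, 10, 9, 15, 13, 14, 16, 0]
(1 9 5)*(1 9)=(5 9)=[0, 1, 2, 3, 4, 9, 6, 7, 8, 5]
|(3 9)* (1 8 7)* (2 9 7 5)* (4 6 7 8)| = 20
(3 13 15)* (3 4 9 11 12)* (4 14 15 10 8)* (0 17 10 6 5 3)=(0 17 10 8 4 9 11 12)(3 13 6 5)(14 15)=[17, 1, 2, 13, 9, 3, 5, 7, 4, 11, 8, 12, 0, 6, 15, 14, 16, 10]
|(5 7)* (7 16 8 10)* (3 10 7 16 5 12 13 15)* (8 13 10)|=8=|(3 8 7 12 10 16 13 15)|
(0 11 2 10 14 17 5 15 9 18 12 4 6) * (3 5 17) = (0 11 2 10 14 3 5 15 9 18 12 4 6) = [11, 1, 10, 5, 6, 15, 0, 7, 8, 18, 14, 2, 4, 13, 3, 9, 16, 17, 12]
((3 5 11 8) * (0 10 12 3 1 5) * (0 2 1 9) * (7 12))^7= (0 5 12 9 1 7 8 2 10 11 3)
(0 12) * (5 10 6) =(0 12)(5 10 6) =[12, 1, 2, 3, 4, 10, 5, 7, 8, 9, 6, 11, 0]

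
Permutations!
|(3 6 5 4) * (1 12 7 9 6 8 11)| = 10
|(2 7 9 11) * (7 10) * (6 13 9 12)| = 8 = |(2 10 7 12 6 13 9 11)|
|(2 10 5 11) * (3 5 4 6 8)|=|(2 10 4 6 8 3 5 11)|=8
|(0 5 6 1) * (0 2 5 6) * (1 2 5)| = |(0 6 2 1 5)| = 5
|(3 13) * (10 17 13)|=4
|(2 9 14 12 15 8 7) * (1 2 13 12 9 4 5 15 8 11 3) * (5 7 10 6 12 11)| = 28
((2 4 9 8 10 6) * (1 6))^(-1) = (1 10 8 9 4 2 6)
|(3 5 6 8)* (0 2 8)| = |(0 2 8 3 5 6)| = 6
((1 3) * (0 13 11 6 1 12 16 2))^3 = (0 6 12)(1 16 13)(2 11 3) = ((0 13 11 6 1 3 12 16 2))^3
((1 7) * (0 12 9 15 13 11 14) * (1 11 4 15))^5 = (0 11 1 12 14 7 9)(4 13 15)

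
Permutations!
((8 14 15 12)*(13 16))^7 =((8 14 15 12)(13 16))^7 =(8 12 15 14)(13 16)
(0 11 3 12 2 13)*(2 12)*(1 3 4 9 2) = (0 11 4 9 2 13)(1 3) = [11, 3, 13, 1, 9, 5, 6, 7, 8, 2, 10, 4, 12, 0]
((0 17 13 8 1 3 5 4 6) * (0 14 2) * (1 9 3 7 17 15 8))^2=((0 15 8 9 3 5 4 6 14 2)(1 7 17 13))^2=(0 8 3 4 14)(1 17)(2 15 9 5 6)(7 13)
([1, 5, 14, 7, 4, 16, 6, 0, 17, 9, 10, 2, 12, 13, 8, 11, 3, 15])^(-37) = [7, 0, 11, 16, 4, 1, 6, 3, 14, 9, 10, 15, 12, 13, 2, 17, 5, 8]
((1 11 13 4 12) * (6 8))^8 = (1 4 11 12 13) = ((1 11 13 4 12)(6 8))^8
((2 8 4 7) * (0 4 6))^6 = ((0 4 7 2 8 6))^6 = (8)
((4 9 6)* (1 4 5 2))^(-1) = ((1 4 9 6 5 2))^(-1) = (1 2 5 6 9 4)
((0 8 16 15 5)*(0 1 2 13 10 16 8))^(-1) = ((1 2 13 10 16 15 5))^(-1) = (1 5 15 16 10 13 2)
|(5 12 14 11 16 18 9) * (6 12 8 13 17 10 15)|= 13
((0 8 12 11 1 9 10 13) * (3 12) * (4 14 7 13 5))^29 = ((0 8 3 12 11 1 9 10 5 4 14 7 13))^29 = (0 12 9 4 13 3 1 5 7 8 11 10 14)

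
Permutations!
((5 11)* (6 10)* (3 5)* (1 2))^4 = ((1 2)(3 5 11)(6 10))^4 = (3 5 11)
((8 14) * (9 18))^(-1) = ((8 14)(9 18))^(-1) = (8 14)(9 18)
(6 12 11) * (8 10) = (6 12 11)(8 10) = [0, 1, 2, 3, 4, 5, 12, 7, 10, 9, 8, 6, 11]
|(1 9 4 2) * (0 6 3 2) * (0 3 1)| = |(0 6 1 9 4 3 2)| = 7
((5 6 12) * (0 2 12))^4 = (0 6 5 12 2)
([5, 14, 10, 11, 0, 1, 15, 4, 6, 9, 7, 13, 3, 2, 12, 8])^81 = (15)(0 10 11 14)(1 4 2 3)(5 7 13 12)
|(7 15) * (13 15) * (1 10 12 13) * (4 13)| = |(1 10 12 4 13 15 7)| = 7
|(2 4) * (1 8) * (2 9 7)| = |(1 8)(2 4 9 7)| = 4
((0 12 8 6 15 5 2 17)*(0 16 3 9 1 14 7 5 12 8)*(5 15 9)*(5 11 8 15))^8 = (0 12 15)(1 11 2)(3 5 9)(6 16 7)(8 17 14)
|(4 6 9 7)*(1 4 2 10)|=7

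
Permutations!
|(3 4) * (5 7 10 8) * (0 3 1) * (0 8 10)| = 7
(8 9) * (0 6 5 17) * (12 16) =(0 6 5 17)(8 9)(12 16) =[6, 1, 2, 3, 4, 17, 5, 7, 9, 8, 10, 11, 16, 13, 14, 15, 12, 0]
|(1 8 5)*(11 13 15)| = |(1 8 5)(11 13 15)| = 3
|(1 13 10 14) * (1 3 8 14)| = |(1 13 10)(3 8 14)| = 3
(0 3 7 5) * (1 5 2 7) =(0 3 1 5)(2 7) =[3, 5, 7, 1, 4, 0, 6, 2]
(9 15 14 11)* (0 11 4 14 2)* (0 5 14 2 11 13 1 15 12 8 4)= (0 13 1 15 11 9 12 8 4 2 5 14)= [13, 15, 5, 3, 2, 14, 6, 7, 4, 12, 10, 9, 8, 1, 0, 11]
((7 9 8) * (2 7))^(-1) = (2 8 9 7)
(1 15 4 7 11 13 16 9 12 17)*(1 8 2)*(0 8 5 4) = (0 8 2 1 15)(4 7 11 13 16 9 12 17 5) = [8, 15, 1, 3, 7, 4, 6, 11, 2, 12, 10, 13, 17, 16, 14, 0, 9, 5]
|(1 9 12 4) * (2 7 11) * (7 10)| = 4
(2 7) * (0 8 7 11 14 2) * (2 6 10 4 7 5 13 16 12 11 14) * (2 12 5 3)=(0 8 3 2 14 6 10 4 7)(5 13 16)(11 12)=[8, 1, 14, 2, 7, 13, 10, 0, 3, 9, 4, 12, 11, 16, 6, 15, 5]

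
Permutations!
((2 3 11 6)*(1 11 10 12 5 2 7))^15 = ((1 11 6 7)(2 3 10 12 5))^15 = (12)(1 7 6 11)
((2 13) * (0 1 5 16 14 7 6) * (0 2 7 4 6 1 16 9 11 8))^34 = ((0 16 14 4 6 2 13 7 1 5 9 11 8))^34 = (0 1 4 11 13 16 5 6 8 7 14 9 2)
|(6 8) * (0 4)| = 2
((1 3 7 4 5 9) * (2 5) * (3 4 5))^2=((1 4 2 3 7 5 9))^2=(1 2 7 9 4 3 5)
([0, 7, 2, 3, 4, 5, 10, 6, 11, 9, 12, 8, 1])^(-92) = [0, 10, 2, 3, 4, 5, 1, 12, 8, 9, 7, 11, 6]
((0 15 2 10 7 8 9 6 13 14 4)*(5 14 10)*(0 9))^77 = (0 4 7 5 13 15 9 8 14 10 2 6)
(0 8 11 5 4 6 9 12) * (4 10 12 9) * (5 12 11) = (0 8 5 10 11 12)(4 6) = [8, 1, 2, 3, 6, 10, 4, 7, 5, 9, 11, 12, 0]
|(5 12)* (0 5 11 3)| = |(0 5 12 11 3)| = 5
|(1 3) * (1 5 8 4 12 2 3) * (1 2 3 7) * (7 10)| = 20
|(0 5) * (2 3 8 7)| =4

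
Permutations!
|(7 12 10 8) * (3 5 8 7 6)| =|(3 5 8 6)(7 12 10)| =12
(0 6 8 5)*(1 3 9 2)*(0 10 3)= [6, 0, 1, 9, 4, 10, 8, 7, 5, 2, 3]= (0 6 8 5 10 3 9 2 1)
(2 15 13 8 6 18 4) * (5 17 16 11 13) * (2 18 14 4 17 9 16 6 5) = (2 15)(4 18 17 6 14)(5 9 16 11 13 8) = [0, 1, 15, 3, 18, 9, 14, 7, 5, 16, 10, 13, 12, 8, 4, 2, 11, 6, 17]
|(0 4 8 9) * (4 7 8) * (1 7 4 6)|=7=|(0 4 6 1 7 8 9)|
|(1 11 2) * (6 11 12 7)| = |(1 12 7 6 11 2)| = 6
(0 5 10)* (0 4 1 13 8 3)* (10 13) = (0 5 13 8 3)(1 10 4) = [5, 10, 2, 0, 1, 13, 6, 7, 3, 9, 4, 11, 12, 8]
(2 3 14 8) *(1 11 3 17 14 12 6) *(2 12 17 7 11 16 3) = (1 16 3 17 14 8 12 6)(2 7 11) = [0, 16, 7, 17, 4, 5, 1, 11, 12, 9, 10, 2, 6, 13, 8, 15, 3, 14]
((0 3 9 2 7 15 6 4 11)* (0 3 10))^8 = (15)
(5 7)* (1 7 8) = [0, 7, 2, 3, 4, 8, 6, 5, 1] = (1 7 5 8)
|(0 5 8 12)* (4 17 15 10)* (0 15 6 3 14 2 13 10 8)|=|(0 5)(2 13 10 4 17 6 3 14)(8 12 15)|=24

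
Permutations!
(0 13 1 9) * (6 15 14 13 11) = (0 11 6 15 14 13 1 9) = [11, 9, 2, 3, 4, 5, 15, 7, 8, 0, 10, 6, 12, 1, 13, 14]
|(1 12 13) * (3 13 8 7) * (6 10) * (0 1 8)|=|(0 1 12)(3 13 8 7)(6 10)|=12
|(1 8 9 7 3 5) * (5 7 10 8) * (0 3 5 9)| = |(0 3 7 5 1 9 10 8)| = 8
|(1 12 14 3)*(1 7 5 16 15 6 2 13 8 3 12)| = 18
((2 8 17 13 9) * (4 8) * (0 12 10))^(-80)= ((0 12 10)(2 4 8 17 13 9))^(-80)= (0 12 10)(2 13 8)(4 9 17)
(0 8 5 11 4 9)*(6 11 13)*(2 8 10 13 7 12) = (0 10 13 6 11 4 9)(2 8 5 7 12) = [10, 1, 8, 3, 9, 7, 11, 12, 5, 0, 13, 4, 2, 6]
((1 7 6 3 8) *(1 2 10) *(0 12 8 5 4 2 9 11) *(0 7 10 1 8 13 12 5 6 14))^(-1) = (0 14 7 11 9 8 10 1 2 4 5)(3 6)(12 13)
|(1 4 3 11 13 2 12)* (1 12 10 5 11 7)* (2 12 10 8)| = 20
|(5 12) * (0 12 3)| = 4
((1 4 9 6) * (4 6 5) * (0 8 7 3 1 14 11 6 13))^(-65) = ((0 8 7 3 1 13)(4 9 5)(6 14 11))^(-65) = (0 8 7 3 1 13)(4 9 5)(6 14 11)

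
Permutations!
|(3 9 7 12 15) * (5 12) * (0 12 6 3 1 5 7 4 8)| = 10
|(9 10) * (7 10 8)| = |(7 10 9 8)| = 4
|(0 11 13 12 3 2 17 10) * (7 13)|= |(0 11 7 13 12 3 2 17 10)|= 9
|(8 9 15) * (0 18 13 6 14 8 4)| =|(0 18 13 6 14 8 9 15 4)| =9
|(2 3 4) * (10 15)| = 6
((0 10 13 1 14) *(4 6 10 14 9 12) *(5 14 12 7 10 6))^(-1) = (0 14 5 4 12)(1 13 10 7 9)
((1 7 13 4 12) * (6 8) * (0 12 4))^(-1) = ((0 12 1 7 13)(6 8))^(-1) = (0 13 7 1 12)(6 8)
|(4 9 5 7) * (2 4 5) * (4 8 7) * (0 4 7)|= |(0 4 9 2 8)(5 7)|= 10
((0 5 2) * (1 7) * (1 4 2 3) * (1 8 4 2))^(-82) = (0 7 4 3)(1 8 5 2)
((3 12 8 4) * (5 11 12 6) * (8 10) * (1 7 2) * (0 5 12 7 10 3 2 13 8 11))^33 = (0 5)(1 10 11 7 13 8 4 2)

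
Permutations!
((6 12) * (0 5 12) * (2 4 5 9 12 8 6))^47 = (0 6 8 5 4 2 12 9)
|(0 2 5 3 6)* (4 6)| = 6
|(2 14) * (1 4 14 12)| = 5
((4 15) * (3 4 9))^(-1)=((3 4 15 9))^(-1)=(3 9 15 4)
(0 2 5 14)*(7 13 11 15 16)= (0 2 5 14)(7 13 11 15 16)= [2, 1, 5, 3, 4, 14, 6, 13, 8, 9, 10, 15, 12, 11, 0, 16, 7]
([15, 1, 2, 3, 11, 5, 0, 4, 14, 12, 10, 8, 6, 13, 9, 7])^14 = (0 11 12 7 14)(4 9 15 8 6)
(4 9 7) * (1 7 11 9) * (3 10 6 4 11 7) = (1 3 10 6 4)(7 11 9) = [0, 3, 2, 10, 1, 5, 4, 11, 8, 7, 6, 9]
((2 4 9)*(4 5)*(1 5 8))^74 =((1 5 4 9 2 8))^74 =(1 4 2)(5 9 8)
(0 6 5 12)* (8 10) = (0 6 5 12)(8 10) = [6, 1, 2, 3, 4, 12, 5, 7, 10, 9, 8, 11, 0]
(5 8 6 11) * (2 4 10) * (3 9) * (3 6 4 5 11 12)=(2 5 8 4 10)(3 9 6 12)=[0, 1, 5, 9, 10, 8, 12, 7, 4, 6, 2, 11, 3]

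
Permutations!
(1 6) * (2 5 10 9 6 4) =(1 4 2 5 10 9 6) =[0, 4, 5, 3, 2, 10, 1, 7, 8, 6, 9]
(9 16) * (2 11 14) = [0, 1, 11, 3, 4, 5, 6, 7, 8, 16, 10, 14, 12, 13, 2, 15, 9] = (2 11 14)(9 16)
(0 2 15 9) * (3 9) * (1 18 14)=(0 2 15 3 9)(1 18 14)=[2, 18, 15, 9, 4, 5, 6, 7, 8, 0, 10, 11, 12, 13, 1, 3, 16, 17, 14]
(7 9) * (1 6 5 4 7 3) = (1 6 5 4 7 9 3) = [0, 6, 2, 1, 7, 4, 5, 9, 8, 3]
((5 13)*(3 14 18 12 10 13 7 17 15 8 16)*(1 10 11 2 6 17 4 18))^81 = ((1 10 13 5 7 4 18 12 11 2 6 17 15 8 16 3 14))^81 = (1 8 2 4 10 16 6 18 13 3 17 12 5 14 15 11 7)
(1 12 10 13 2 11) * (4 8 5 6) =(1 12 10 13 2 11)(4 8 5 6) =[0, 12, 11, 3, 8, 6, 4, 7, 5, 9, 13, 1, 10, 2]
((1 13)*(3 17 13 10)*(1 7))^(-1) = (1 7 13 17 3 10) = ((1 10 3 17 13 7))^(-1)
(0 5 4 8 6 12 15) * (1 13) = (0 5 4 8 6 12 15)(1 13) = [5, 13, 2, 3, 8, 4, 12, 7, 6, 9, 10, 11, 15, 1, 14, 0]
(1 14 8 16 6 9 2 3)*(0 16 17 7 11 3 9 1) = (0 16 6 1 14 8 17 7 11 3)(2 9) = [16, 14, 9, 0, 4, 5, 1, 11, 17, 2, 10, 3, 12, 13, 8, 15, 6, 7]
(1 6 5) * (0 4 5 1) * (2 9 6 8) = (0 4 5)(1 8 2 9 6) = [4, 8, 9, 3, 5, 0, 1, 7, 2, 6]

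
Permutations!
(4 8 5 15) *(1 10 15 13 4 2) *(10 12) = (1 12 10 15 2)(4 8 5 13) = [0, 12, 1, 3, 8, 13, 6, 7, 5, 9, 15, 11, 10, 4, 14, 2]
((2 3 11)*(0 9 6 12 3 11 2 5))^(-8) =(12)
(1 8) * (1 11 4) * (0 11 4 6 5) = (0 11 6 5)(1 8 4) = [11, 8, 2, 3, 1, 0, 5, 7, 4, 9, 10, 6]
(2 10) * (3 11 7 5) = (2 10)(3 11 7 5) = [0, 1, 10, 11, 4, 3, 6, 5, 8, 9, 2, 7]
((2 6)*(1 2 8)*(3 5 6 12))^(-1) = (1 8 6 5 3 12 2)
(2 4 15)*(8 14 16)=(2 4 15)(8 14 16)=[0, 1, 4, 3, 15, 5, 6, 7, 14, 9, 10, 11, 12, 13, 16, 2, 8]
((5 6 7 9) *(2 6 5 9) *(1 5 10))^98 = (1 10 5)(2 7 6) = ((1 5 10)(2 6 7))^98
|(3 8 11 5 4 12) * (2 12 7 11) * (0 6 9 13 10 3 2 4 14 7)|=8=|(0 6 9 13 10 3 8 4)(2 12)(5 14 7 11)|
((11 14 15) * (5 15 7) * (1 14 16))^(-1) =((1 14 7 5 15 11 16))^(-1) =(1 16 11 15 5 7 14)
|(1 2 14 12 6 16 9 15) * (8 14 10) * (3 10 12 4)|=35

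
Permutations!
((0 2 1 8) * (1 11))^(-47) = (0 1 2 8 11) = ((0 2 11 1 8))^(-47)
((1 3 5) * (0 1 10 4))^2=((0 1 3 5 10 4))^2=(0 3 10)(1 5 4)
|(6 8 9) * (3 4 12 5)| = |(3 4 12 5)(6 8 9)| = 12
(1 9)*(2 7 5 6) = (1 9)(2 7 5 6) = [0, 9, 7, 3, 4, 6, 2, 5, 8, 1]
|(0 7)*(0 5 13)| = 4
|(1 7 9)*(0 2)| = |(0 2)(1 7 9)| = 6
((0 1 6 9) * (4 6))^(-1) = (0 9 6 4 1)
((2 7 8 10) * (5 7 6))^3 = ((2 6 5 7 8 10))^3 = (2 7)(5 10)(6 8)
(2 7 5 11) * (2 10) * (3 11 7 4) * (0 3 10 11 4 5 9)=(11)(0 3 4 10 2 5 7 9)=[3, 1, 5, 4, 10, 7, 6, 9, 8, 0, 2, 11]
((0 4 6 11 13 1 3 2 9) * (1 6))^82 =((0 4 1 3 2 9)(6 11 13))^82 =(0 2 1)(3 4 9)(6 11 13)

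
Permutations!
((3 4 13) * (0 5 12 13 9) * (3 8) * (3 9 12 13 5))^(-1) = (0 9 8 13 5 12 4 3)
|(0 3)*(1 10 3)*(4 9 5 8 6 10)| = |(0 1 4 9 5 8 6 10 3)| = 9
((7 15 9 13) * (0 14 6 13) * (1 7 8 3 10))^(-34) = ((0 14 6 13 8 3 10 1 7 15 9))^(-34) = (0 9 15 7 1 10 3 8 13 6 14)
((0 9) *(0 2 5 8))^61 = (0 9 2 5 8)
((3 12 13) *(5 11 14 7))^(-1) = (3 13 12)(5 7 14 11)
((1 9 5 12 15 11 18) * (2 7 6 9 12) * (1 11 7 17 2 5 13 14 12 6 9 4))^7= ((1 6 4)(2 17)(7 9 13 14 12 15)(11 18))^7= (1 6 4)(2 17)(7 9 13 14 12 15)(11 18)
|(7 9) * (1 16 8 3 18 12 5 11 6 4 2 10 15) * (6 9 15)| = 44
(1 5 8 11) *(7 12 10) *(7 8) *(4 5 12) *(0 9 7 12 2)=(0 9 7 4 5 12 10 8 11 1 2)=[9, 2, 0, 3, 5, 12, 6, 4, 11, 7, 8, 1, 10]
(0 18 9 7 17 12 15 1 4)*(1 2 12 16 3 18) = (0 1 4)(2 12 15)(3 18 9 7 17 16) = [1, 4, 12, 18, 0, 5, 6, 17, 8, 7, 10, 11, 15, 13, 14, 2, 3, 16, 9]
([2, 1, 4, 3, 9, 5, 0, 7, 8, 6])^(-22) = (0 9 2 6 4)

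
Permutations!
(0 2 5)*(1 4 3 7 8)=[2, 4, 5, 7, 3, 0, 6, 8, 1]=(0 2 5)(1 4 3 7 8)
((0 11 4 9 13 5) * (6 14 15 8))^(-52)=((0 11 4 9 13 5)(6 14 15 8))^(-52)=(15)(0 4 13)(5 11 9)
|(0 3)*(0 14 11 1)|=5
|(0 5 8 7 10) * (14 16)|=10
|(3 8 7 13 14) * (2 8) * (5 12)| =|(2 8 7 13 14 3)(5 12)| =6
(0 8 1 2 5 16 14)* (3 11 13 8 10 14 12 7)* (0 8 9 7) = (0 10 14 8 1 2 5 16 12)(3 11 13 9 7) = [10, 2, 5, 11, 4, 16, 6, 3, 1, 7, 14, 13, 0, 9, 8, 15, 12]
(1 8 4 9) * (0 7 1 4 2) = (0 7 1 8 2)(4 9) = [7, 8, 0, 3, 9, 5, 6, 1, 2, 4]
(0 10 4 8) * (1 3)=(0 10 4 8)(1 3)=[10, 3, 2, 1, 8, 5, 6, 7, 0, 9, 4]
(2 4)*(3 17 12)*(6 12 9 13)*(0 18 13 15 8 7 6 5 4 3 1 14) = (0 18 13 5 4 2 3 17 9 15 8 7 6 12 1 14) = [18, 14, 3, 17, 2, 4, 12, 6, 7, 15, 10, 11, 1, 5, 0, 8, 16, 9, 13]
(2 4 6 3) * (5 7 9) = (2 4 6 3)(5 7 9) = [0, 1, 4, 2, 6, 7, 3, 9, 8, 5]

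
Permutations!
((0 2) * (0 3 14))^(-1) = (0 14 3 2)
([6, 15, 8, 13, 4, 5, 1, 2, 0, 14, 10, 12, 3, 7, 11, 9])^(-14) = (0 8 2 7 13 3 12 11 14 9 15 1 6)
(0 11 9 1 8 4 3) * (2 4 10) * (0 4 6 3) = [11, 8, 6, 4, 0, 5, 3, 7, 10, 1, 2, 9] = (0 11 9 1 8 10 2 6 3 4)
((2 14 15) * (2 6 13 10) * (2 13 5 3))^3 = (2 6)(3 15)(5 14)(10 13)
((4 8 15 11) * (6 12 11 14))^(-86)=((4 8 15 14 6 12 11))^(-86)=(4 12 14 8 11 6 15)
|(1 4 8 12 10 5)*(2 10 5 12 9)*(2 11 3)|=10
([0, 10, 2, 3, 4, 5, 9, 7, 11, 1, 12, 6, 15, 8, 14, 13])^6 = (1 11 15)(6 13 10)(8 12 9)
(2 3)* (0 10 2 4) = (0 10 2 3 4) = [10, 1, 3, 4, 0, 5, 6, 7, 8, 9, 2]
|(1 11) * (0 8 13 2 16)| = |(0 8 13 2 16)(1 11)| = 10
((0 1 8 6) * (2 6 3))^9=((0 1 8 3 2 6))^9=(0 3)(1 2)(6 8)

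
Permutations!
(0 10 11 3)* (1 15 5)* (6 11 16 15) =(0 10 16 15 5 1 6 11 3) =[10, 6, 2, 0, 4, 1, 11, 7, 8, 9, 16, 3, 12, 13, 14, 5, 15]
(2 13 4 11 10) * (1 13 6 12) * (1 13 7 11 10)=[0, 7, 6, 3, 10, 5, 12, 11, 8, 9, 2, 1, 13, 4]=(1 7 11)(2 6 12 13 4 10)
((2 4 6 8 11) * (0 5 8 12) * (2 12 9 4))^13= ((0 5 8 11 12)(4 6 9))^13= (0 11 5 12 8)(4 6 9)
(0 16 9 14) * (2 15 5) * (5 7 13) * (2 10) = (0 16 9 14)(2 15 7 13 5 10) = [16, 1, 15, 3, 4, 10, 6, 13, 8, 14, 2, 11, 12, 5, 0, 7, 9]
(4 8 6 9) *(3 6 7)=(3 6 9 4 8 7)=[0, 1, 2, 6, 8, 5, 9, 3, 7, 4]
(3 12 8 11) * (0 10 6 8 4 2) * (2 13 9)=(0 10 6 8 11 3 12 4 13 9 2)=[10, 1, 0, 12, 13, 5, 8, 7, 11, 2, 6, 3, 4, 9]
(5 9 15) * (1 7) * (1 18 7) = (5 9 15)(7 18) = [0, 1, 2, 3, 4, 9, 6, 18, 8, 15, 10, 11, 12, 13, 14, 5, 16, 17, 7]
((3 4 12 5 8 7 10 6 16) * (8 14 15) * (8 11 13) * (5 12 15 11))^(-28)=(3 7 14)(4 10 11)(5 16 8)(6 13 15)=((3 4 15 5 14 11 13 8 7 10 6 16))^(-28)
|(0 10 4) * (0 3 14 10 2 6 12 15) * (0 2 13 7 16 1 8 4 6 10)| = |(0 13 7 16 1 8 4 3 14)(2 10 6 12 15)| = 45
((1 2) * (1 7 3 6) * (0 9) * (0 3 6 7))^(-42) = (9)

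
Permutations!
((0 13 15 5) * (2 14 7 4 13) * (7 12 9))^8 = (0 15 4 9 14)(2 5 13 7 12)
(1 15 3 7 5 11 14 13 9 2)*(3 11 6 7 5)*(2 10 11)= [0, 15, 1, 5, 4, 6, 7, 3, 8, 10, 11, 14, 12, 9, 13, 2]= (1 15 2)(3 5 6 7)(9 10 11 14 13)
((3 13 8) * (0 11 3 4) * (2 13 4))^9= ((0 11 3 4)(2 13 8))^9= (13)(0 11 3 4)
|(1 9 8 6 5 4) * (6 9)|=4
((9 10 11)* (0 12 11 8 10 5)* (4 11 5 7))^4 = ((0 12 5)(4 11 9 7)(8 10))^4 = (0 12 5)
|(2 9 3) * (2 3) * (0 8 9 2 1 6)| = |(0 8 9 1 6)| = 5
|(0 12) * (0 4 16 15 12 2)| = |(0 2)(4 16 15 12)| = 4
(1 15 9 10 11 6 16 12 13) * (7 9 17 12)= (1 15 17 12 13)(6 16 7 9 10 11)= [0, 15, 2, 3, 4, 5, 16, 9, 8, 10, 11, 6, 13, 1, 14, 17, 7, 12]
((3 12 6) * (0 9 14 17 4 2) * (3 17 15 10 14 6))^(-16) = ((0 9 6 17 4 2)(3 12)(10 14 15))^(-16) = (0 6 4)(2 9 17)(10 15 14)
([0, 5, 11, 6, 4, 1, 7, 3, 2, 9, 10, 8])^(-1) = (1 5)(2 8 11)(3 7 6)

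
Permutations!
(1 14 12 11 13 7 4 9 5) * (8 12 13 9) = [0, 14, 2, 3, 8, 1, 6, 4, 12, 5, 10, 9, 11, 7, 13] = (1 14 13 7 4 8 12 11 9 5)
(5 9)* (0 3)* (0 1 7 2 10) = (0 3 1 7 2 10)(5 9) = [3, 7, 10, 1, 4, 9, 6, 2, 8, 5, 0]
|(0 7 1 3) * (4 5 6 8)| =|(0 7 1 3)(4 5 6 8)| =4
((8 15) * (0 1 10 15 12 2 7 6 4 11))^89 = (0 1 10 15 8 12 2 7 6 4 11)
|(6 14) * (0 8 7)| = 6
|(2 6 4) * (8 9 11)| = |(2 6 4)(8 9 11)| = 3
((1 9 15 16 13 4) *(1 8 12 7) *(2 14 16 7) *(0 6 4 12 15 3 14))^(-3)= ((0 6 4 8 15 7 1 9 3 14 16 13 12 2))^(-3)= (0 13 3 7 4 2 16 9 15 6 12 14 1 8)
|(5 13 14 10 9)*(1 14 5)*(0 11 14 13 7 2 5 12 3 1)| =60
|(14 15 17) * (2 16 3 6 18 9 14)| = 9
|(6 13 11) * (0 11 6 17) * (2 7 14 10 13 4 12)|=|(0 11 17)(2 7 14 10 13 6 4 12)|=24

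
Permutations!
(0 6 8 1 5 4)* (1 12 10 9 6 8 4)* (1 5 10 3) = (0 8 12 3 1 10 9 6 4) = [8, 10, 2, 1, 0, 5, 4, 7, 12, 6, 9, 11, 3]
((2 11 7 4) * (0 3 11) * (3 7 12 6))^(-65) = (0 2 4 7)(3 6 12 11)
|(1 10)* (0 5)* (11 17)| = |(0 5)(1 10)(11 17)| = 2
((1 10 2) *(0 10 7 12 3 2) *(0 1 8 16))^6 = ((0 10 1 7 12 3 2 8 16))^6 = (0 2 7)(1 16 3)(8 12 10)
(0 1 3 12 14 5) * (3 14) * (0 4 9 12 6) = (0 1 14 5 4 9 12 3 6) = [1, 14, 2, 6, 9, 4, 0, 7, 8, 12, 10, 11, 3, 13, 5]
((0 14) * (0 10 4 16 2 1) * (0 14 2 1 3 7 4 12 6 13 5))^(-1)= (0 5 13 6 12 10 14 1 16 4 7 3 2)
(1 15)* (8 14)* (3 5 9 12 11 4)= [0, 15, 2, 5, 3, 9, 6, 7, 14, 12, 10, 4, 11, 13, 8, 1]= (1 15)(3 5 9 12 11 4)(8 14)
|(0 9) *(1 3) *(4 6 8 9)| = |(0 4 6 8 9)(1 3)| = 10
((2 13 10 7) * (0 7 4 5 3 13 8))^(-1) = (0 8 2 7)(3 5 4 10 13)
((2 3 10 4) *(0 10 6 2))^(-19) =((0 10 4)(2 3 6))^(-19) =(0 4 10)(2 6 3)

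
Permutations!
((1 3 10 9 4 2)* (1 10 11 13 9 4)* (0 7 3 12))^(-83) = (0 9 3 12 13 7 1 11)(2 10 4)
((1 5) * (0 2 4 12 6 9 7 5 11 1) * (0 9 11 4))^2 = (1 12 11 4 6)(5 7 9)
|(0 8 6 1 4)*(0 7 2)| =|(0 8 6 1 4 7 2)| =7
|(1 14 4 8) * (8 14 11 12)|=4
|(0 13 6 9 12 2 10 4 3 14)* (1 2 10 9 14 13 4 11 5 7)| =|(0 4 3 13 6 14)(1 2 9 12 10 11 5 7)| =24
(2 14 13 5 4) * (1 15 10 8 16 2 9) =(1 15 10 8 16 2 14 13 5 4 9) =[0, 15, 14, 3, 9, 4, 6, 7, 16, 1, 8, 11, 12, 5, 13, 10, 2]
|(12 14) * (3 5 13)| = |(3 5 13)(12 14)| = 6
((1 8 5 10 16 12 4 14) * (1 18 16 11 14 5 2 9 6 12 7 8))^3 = (2 12 10 18 8 6 5 14 7 9 4 11 16)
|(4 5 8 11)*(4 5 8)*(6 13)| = 4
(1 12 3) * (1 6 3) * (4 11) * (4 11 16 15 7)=[0, 12, 2, 6, 16, 5, 3, 4, 8, 9, 10, 11, 1, 13, 14, 7, 15]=(1 12)(3 6)(4 16 15 7)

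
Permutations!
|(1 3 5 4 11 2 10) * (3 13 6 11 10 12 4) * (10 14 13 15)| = |(1 15 10)(2 12 4 14 13 6 11)(3 5)| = 42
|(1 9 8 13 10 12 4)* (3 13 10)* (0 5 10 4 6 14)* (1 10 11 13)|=13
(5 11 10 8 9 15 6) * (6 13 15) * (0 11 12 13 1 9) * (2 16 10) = [11, 9, 16, 3, 4, 12, 5, 7, 0, 6, 8, 2, 13, 15, 14, 1, 10] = (0 11 2 16 10 8)(1 9 6 5 12 13 15)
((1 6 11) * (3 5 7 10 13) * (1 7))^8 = ((1 6 11 7 10 13 3 5))^8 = (13)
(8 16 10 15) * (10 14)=(8 16 14 10 15)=[0, 1, 2, 3, 4, 5, 6, 7, 16, 9, 15, 11, 12, 13, 10, 8, 14]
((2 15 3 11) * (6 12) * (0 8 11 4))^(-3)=(0 15 8 3 11 4 2)(6 12)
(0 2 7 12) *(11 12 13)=(0 2 7 13 11 12)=[2, 1, 7, 3, 4, 5, 6, 13, 8, 9, 10, 12, 0, 11]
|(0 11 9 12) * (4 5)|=4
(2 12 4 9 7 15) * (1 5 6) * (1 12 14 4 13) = (1 5 6 12 13)(2 14 4 9 7 15) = [0, 5, 14, 3, 9, 6, 12, 15, 8, 7, 10, 11, 13, 1, 4, 2]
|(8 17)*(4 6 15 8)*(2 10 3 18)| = 20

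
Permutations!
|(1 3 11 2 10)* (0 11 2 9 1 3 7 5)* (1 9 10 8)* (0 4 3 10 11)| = |(11)(1 7 5 4 3 2 8)| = 7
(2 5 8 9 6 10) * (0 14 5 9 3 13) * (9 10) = [14, 1, 10, 13, 4, 8, 9, 7, 3, 6, 2, 11, 12, 0, 5] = (0 14 5 8 3 13)(2 10)(6 9)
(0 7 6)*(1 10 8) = (0 7 6)(1 10 8) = [7, 10, 2, 3, 4, 5, 0, 6, 1, 9, 8]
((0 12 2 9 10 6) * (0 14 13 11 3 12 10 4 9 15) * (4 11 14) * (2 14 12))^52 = (0 2 11 4 10 15 3 9 6)(12 14 13)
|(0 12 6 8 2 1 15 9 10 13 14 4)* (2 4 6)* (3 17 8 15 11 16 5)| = 66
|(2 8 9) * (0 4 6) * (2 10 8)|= 3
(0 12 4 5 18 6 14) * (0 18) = (0 12 4 5)(6 14 18) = [12, 1, 2, 3, 5, 0, 14, 7, 8, 9, 10, 11, 4, 13, 18, 15, 16, 17, 6]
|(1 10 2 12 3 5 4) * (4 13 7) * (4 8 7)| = 8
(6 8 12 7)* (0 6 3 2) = [6, 1, 0, 2, 4, 5, 8, 3, 12, 9, 10, 11, 7] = (0 6 8 12 7 3 2)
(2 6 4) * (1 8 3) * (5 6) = (1 8 3)(2 5 6 4) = [0, 8, 5, 1, 2, 6, 4, 7, 3]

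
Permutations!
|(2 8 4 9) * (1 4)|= 5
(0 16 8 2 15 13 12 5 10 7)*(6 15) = (0 16 8 2 6 15 13 12 5 10 7) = [16, 1, 6, 3, 4, 10, 15, 0, 2, 9, 7, 11, 5, 12, 14, 13, 8]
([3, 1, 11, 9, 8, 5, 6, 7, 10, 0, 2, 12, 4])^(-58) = [9, 1, 12, 0, 10, 5, 6, 7, 2, 3, 11, 4, 8]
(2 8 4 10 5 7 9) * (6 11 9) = (2 8 4 10 5 7 6 11 9) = [0, 1, 8, 3, 10, 7, 11, 6, 4, 2, 5, 9]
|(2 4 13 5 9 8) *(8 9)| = 5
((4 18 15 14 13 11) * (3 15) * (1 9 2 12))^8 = (3 15 14 13 11 4 18)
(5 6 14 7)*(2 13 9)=[0, 1, 13, 3, 4, 6, 14, 5, 8, 2, 10, 11, 12, 9, 7]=(2 13 9)(5 6 14 7)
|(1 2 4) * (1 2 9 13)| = 6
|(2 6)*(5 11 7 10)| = 4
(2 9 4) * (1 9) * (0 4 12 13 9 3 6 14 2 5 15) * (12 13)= (0 4 5 15)(1 3 6 14 2)(9 13)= [4, 3, 1, 6, 5, 15, 14, 7, 8, 13, 10, 11, 12, 9, 2, 0]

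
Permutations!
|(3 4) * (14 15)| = |(3 4)(14 15)| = 2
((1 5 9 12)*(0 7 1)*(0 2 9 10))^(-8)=(0 1 10 7 5)(2 9 12)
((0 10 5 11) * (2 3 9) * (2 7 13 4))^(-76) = ((0 10 5 11)(2 3 9 7 13 4))^(-76) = (2 9 13)(3 7 4)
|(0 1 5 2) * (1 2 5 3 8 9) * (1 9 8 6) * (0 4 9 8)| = |(0 2 4 9 8)(1 3 6)| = 15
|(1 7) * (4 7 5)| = 4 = |(1 5 4 7)|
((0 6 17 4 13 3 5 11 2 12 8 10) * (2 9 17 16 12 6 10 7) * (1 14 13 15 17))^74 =((0 10)(1 14 13 3 5 11 9)(2 6 16 12 8 7)(4 15 17))^74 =(1 5 14 11 13 9 3)(2 16 8)(4 17 15)(6 12 7)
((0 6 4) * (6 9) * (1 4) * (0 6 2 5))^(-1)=(0 5 2 9)(1 6 4)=((0 9 2 5)(1 4 6))^(-1)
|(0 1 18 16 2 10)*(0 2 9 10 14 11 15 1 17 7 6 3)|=|(0 17 7 6 3)(1 18 16 9 10 2 14 11 15)|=45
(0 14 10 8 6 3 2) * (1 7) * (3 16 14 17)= [17, 7, 0, 2, 4, 5, 16, 1, 6, 9, 8, 11, 12, 13, 10, 15, 14, 3]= (0 17 3 2)(1 7)(6 16 14 10 8)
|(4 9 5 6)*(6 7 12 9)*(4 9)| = 6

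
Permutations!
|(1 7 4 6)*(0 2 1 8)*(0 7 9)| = 4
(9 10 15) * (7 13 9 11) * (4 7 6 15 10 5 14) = [0, 1, 2, 3, 7, 14, 15, 13, 8, 5, 10, 6, 12, 9, 4, 11] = (4 7 13 9 5 14)(6 15 11)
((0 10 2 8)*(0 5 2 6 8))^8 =(0 6 5)(2 10 8) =((0 10 6 8 5 2))^8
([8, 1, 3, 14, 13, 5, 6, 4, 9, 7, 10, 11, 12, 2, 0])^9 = (14)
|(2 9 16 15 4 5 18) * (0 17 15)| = 9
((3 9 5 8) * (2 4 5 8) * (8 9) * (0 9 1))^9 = (9)(3 8)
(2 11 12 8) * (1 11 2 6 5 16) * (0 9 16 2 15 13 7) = [9, 11, 15, 3, 4, 2, 5, 0, 6, 16, 10, 12, 8, 7, 14, 13, 1] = (0 9 16 1 11 12 8 6 5 2 15 13 7)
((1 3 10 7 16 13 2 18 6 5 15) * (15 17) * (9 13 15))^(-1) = (1 15 16 7 10 3)(2 13 9 17 5 6 18) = ((1 3 10 7 16 15)(2 18 6 5 17 9 13))^(-1)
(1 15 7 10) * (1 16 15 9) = (1 9)(7 10 16 15) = [0, 9, 2, 3, 4, 5, 6, 10, 8, 1, 16, 11, 12, 13, 14, 7, 15]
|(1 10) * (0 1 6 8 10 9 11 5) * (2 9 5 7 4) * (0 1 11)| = |(0 11 7 4 2 9)(1 5)(6 8 10)| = 6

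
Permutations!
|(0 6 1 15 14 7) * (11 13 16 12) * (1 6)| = 20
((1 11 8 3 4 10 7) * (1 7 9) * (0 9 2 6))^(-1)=((0 9 1 11 8 3 4 10 2 6))^(-1)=(0 6 2 10 4 3 8 11 1 9)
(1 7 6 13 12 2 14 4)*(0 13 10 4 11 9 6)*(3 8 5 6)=(0 13 12 2 14 11 9 3 8 5 6 10 4 1 7)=[13, 7, 14, 8, 1, 6, 10, 0, 5, 3, 4, 9, 2, 12, 11]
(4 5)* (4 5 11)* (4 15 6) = (4 11 15 6) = [0, 1, 2, 3, 11, 5, 4, 7, 8, 9, 10, 15, 12, 13, 14, 6]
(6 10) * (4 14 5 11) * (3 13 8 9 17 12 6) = (3 13 8 9 17 12 6 10)(4 14 5 11) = [0, 1, 2, 13, 14, 11, 10, 7, 9, 17, 3, 4, 6, 8, 5, 15, 16, 12]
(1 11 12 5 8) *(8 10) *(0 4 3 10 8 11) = (0 4 3 10 11 12 5 8 1) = [4, 0, 2, 10, 3, 8, 6, 7, 1, 9, 11, 12, 5]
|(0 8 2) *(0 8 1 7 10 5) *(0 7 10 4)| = 6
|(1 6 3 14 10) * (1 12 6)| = |(3 14 10 12 6)| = 5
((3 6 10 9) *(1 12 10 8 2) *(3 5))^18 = (12)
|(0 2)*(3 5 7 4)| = 4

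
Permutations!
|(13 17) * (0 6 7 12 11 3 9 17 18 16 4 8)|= 13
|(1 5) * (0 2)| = 2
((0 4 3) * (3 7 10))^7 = (0 7 3 4 10)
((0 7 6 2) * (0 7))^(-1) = (2 6 7)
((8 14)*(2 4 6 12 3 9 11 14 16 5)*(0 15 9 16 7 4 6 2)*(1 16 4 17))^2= (0 9 14 7 1 5 15 11 8 17 16)(2 12 4 6 3)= ((0 15 9 11 14 8 7 17 1 16 5)(2 6 12 3 4))^2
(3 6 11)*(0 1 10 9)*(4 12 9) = (0 1 10 4 12 9)(3 6 11) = [1, 10, 2, 6, 12, 5, 11, 7, 8, 0, 4, 3, 9]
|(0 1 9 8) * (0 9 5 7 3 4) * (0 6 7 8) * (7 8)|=|(0 1 5 7 3 4 6 8 9)|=9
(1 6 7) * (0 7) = [7, 6, 2, 3, 4, 5, 0, 1] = (0 7 1 6)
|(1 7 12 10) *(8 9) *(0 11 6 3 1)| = |(0 11 6 3 1 7 12 10)(8 9)| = 8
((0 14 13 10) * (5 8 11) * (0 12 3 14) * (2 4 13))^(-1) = (2 14 3 12 10 13 4)(5 11 8)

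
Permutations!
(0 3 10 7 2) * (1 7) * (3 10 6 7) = [10, 3, 0, 6, 4, 5, 7, 2, 8, 9, 1] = (0 10 1 3 6 7 2)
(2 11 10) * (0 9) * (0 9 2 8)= (0 2 11 10 8)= [2, 1, 11, 3, 4, 5, 6, 7, 0, 9, 8, 10]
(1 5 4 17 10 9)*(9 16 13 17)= [0, 5, 2, 3, 9, 4, 6, 7, 8, 1, 16, 11, 12, 17, 14, 15, 13, 10]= (1 5 4 9)(10 16 13 17)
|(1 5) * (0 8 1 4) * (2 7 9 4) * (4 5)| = |(0 8 1 4)(2 7 9 5)| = 4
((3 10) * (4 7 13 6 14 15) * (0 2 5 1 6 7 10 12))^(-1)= ((0 2 5 1 6 14 15 4 10 3 12)(7 13))^(-1)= (0 12 3 10 4 15 14 6 1 5 2)(7 13)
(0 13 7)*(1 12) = (0 13 7)(1 12) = [13, 12, 2, 3, 4, 5, 6, 0, 8, 9, 10, 11, 1, 7]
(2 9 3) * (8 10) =(2 9 3)(8 10) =[0, 1, 9, 2, 4, 5, 6, 7, 10, 3, 8]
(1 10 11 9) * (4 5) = (1 10 11 9)(4 5) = [0, 10, 2, 3, 5, 4, 6, 7, 8, 1, 11, 9]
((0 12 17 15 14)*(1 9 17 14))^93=(1 9 17 15)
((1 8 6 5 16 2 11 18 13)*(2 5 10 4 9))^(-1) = (1 13 18 11 2 9 4 10 6 8)(5 16)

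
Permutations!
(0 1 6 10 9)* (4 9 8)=(0 1 6 10 8 4 9)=[1, 6, 2, 3, 9, 5, 10, 7, 4, 0, 8]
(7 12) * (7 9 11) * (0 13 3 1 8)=(0 13 3 1 8)(7 12 9 11)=[13, 8, 2, 1, 4, 5, 6, 12, 0, 11, 10, 7, 9, 3]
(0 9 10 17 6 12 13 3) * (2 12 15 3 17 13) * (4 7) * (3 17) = (0 9 10 13 3)(2 12)(4 7)(6 15 17) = [9, 1, 12, 0, 7, 5, 15, 4, 8, 10, 13, 11, 2, 3, 14, 17, 16, 6]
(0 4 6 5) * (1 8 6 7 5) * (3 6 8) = (8)(0 4 7 5)(1 3 6) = [4, 3, 2, 6, 7, 0, 1, 5, 8]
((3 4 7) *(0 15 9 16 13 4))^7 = (0 3 7 4 13 16 9 15)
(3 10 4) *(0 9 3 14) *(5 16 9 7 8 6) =(0 7 8 6 5 16 9 3 10 4 14) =[7, 1, 2, 10, 14, 16, 5, 8, 6, 3, 4, 11, 12, 13, 0, 15, 9]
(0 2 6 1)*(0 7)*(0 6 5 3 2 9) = (0 9)(1 7 6)(2 5 3) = [9, 7, 5, 2, 4, 3, 1, 6, 8, 0]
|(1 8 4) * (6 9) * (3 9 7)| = |(1 8 4)(3 9 6 7)| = 12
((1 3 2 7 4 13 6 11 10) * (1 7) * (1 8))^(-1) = ((1 3 2 8)(4 13 6 11 10 7))^(-1) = (1 8 2 3)(4 7 10 11 6 13)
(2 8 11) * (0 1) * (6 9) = (0 1)(2 8 11)(6 9) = [1, 0, 8, 3, 4, 5, 9, 7, 11, 6, 10, 2]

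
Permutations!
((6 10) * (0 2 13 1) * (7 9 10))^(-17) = (0 1 13 2)(6 10 9 7)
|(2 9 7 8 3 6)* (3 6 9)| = |(2 3 9 7 8 6)| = 6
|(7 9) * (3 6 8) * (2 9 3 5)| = |(2 9 7 3 6 8 5)| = 7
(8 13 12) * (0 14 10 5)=(0 14 10 5)(8 13 12)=[14, 1, 2, 3, 4, 0, 6, 7, 13, 9, 5, 11, 8, 12, 10]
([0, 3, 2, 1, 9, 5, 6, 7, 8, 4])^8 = [0, 1, 2, 3, 4, 5, 6, 7, 8, 9]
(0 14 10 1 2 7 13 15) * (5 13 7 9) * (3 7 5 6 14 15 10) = (0 15)(1 2 9 6 14 3 7 5 13 10) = [15, 2, 9, 7, 4, 13, 14, 5, 8, 6, 1, 11, 12, 10, 3, 0]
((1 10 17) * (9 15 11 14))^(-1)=(1 17 10)(9 14 11 15)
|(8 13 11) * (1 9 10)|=3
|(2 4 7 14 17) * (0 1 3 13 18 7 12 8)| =12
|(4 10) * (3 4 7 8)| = |(3 4 10 7 8)| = 5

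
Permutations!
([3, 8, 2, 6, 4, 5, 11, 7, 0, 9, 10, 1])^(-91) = (0 8 1 11 6 3)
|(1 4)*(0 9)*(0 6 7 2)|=|(0 9 6 7 2)(1 4)|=10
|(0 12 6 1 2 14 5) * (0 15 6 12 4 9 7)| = |(0 4 9 7)(1 2 14 5 15 6)| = 12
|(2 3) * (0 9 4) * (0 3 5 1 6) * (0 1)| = 6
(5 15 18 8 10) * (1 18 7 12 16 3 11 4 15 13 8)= [0, 18, 2, 11, 15, 13, 6, 12, 10, 9, 5, 4, 16, 8, 14, 7, 3, 17, 1]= (1 18)(3 11 4 15 7 12 16)(5 13 8 10)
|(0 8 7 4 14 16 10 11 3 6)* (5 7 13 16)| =8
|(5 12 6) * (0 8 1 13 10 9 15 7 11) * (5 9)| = |(0 8 1 13 10 5 12 6 9 15 7 11)| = 12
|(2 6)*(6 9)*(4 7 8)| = |(2 9 6)(4 7 8)| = 3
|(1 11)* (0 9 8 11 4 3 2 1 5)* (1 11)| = |(0 9 8 1 4 3 2 11 5)| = 9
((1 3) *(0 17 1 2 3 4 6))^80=(17)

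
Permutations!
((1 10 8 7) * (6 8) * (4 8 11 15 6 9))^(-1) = ((1 10 9 4 8 7)(6 11 15))^(-1) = (1 7 8 4 9 10)(6 15 11)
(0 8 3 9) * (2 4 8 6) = (0 6 2 4 8 3 9) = [6, 1, 4, 9, 8, 5, 2, 7, 3, 0]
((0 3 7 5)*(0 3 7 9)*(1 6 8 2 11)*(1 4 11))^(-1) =((0 7 5 3 9)(1 6 8 2)(4 11))^(-1) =(0 9 3 5 7)(1 2 8 6)(4 11)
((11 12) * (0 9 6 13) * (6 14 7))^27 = ((0 9 14 7 6 13)(11 12))^27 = (0 7)(6 9)(11 12)(13 14)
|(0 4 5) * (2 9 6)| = |(0 4 5)(2 9 6)| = 3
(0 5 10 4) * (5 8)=(0 8 5 10 4)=[8, 1, 2, 3, 0, 10, 6, 7, 5, 9, 4]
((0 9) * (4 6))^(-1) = ((0 9)(4 6))^(-1) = (0 9)(4 6)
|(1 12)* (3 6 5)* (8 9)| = 6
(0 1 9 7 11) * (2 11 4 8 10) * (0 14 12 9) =(0 1)(2 11 14 12 9 7 4 8 10) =[1, 0, 11, 3, 8, 5, 6, 4, 10, 7, 2, 14, 9, 13, 12]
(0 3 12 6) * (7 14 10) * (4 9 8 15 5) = [3, 1, 2, 12, 9, 4, 0, 14, 15, 8, 7, 11, 6, 13, 10, 5] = (0 3 12 6)(4 9 8 15 5)(7 14 10)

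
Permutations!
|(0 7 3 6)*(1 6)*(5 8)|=10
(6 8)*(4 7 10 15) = [0, 1, 2, 3, 7, 5, 8, 10, 6, 9, 15, 11, 12, 13, 14, 4] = (4 7 10 15)(6 8)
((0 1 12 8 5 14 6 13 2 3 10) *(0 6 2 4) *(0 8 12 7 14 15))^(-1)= ((0 1 7 14 2 3 10 6 13 4 8 5 15))^(-1)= (0 15 5 8 4 13 6 10 3 2 14 7 1)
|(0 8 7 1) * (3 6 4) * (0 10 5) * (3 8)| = |(0 3 6 4 8 7 1 10 5)| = 9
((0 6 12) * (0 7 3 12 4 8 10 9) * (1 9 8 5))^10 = ((0 6 4 5 1 9)(3 12 7)(8 10))^10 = (0 1 4)(3 12 7)(5 6 9)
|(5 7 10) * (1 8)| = |(1 8)(5 7 10)| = 6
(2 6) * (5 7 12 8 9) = (2 6)(5 7 12 8 9) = [0, 1, 6, 3, 4, 7, 2, 12, 9, 5, 10, 11, 8]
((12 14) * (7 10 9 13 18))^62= (7 9 18 10 13)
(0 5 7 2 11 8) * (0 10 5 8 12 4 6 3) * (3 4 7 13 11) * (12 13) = (0 8 10 5 12 7 2 3)(4 6)(11 13) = [8, 1, 3, 0, 6, 12, 4, 2, 10, 9, 5, 13, 7, 11]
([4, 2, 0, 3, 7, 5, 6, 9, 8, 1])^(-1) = [2, 9, 1, 3, 0, 5, 6, 4, 8, 7]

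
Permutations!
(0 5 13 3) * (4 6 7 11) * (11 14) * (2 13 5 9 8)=(0 9 8 2 13 3)(4 6 7 14 11)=[9, 1, 13, 0, 6, 5, 7, 14, 2, 8, 10, 4, 12, 3, 11]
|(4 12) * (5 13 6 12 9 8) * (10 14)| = 14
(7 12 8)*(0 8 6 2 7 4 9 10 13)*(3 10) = (0 8 4 9 3 10 13)(2 7 12 6) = [8, 1, 7, 10, 9, 5, 2, 12, 4, 3, 13, 11, 6, 0]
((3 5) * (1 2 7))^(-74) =((1 2 7)(3 5))^(-74) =(1 2 7)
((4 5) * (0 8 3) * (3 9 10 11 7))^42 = ((0 8 9 10 11 7 3)(4 5))^42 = (11)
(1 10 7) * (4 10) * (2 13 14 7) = (1 4 10 2 13 14 7) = [0, 4, 13, 3, 10, 5, 6, 1, 8, 9, 2, 11, 12, 14, 7]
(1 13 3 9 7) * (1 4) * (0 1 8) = (0 1 13 3 9 7 4 8) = [1, 13, 2, 9, 8, 5, 6, 4, 0, 7, 10, 11, 12, 3]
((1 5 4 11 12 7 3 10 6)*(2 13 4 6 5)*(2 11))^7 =(1 6 5 10 3 7 12 11)(2 13 4)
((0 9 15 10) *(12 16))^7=(0 10 15 9)(12 16)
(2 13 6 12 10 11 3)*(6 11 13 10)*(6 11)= (2 10 13 6 12 11 3)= [0, 1, 10, 2, 4, 5, 12, 7, 8, 9, 13, 3, 11, 6]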